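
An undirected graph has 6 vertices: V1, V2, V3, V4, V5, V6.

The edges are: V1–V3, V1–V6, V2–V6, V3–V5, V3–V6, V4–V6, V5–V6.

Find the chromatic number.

V1, V3, V6 are pairwise adjacent, so at least 3 colors are needed.
One proper 3-coloring: V1=3, V2=2, V3=2, V4=2, V5=3, V6=1. Each edge has distinct colors on its endpoints.

3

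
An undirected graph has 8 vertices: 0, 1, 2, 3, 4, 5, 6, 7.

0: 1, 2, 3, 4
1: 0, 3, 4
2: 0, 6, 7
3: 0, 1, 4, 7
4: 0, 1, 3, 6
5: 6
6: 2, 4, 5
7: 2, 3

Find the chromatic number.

4

0, 1, 3, 4 are pairwise adjacent (a clique of size 4), so at least 4 colors are needed.
One proper 4-coloring: 0=b, 1=d, 2=a, 3=c, 4=a, 5=a, 6=b, 7=b. Each edge has distinct colors on its endpoints.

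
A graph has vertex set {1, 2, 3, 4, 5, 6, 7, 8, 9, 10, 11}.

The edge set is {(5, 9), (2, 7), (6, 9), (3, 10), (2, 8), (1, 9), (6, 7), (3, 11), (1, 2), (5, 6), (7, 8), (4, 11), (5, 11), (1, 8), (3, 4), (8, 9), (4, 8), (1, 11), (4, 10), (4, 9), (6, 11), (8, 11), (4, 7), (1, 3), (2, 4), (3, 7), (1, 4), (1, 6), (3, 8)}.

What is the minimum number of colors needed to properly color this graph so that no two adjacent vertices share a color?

1, 3, 4, 8, 11 are pairwise adjacent (a clique of size 5), so at least 5 colors are needed.
A valid assignment using 5 colors: 1=b, 2=d, 3=d, 4=a, 5=b, 6=a, 7=b, 8=c, 9=d, 10=b, 11=e. Every edge joins two different colors.

5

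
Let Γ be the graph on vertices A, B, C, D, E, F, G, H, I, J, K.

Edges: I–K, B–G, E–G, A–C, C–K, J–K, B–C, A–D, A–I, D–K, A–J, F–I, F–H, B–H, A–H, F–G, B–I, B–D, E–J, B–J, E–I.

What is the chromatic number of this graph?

2

J and K are adjacent, so at least 2 colors are needed.
2 colors suffice: color 1 → {A, B, E, F, K}; color 2 → {C, D, G, H, I, J}. No two adjacent vertices share a color.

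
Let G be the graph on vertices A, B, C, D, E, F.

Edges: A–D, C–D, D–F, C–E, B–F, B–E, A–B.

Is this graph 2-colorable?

No

The cycle D-F-B-E-C-D has odd length 5, so it cannot be 2-colored; at least 3 colors are needed.
So 2 colors are not enough.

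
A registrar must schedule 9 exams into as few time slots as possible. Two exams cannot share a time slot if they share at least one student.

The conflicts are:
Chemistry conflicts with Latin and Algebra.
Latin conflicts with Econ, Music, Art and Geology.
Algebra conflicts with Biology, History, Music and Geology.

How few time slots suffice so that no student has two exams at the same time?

2

Algebra and History conflict, so at least 2 time slots are needed.
A valid assignment using 2 time slots: Chemistry=2, Latin=1, Econ=2, Algebra=1, Biology=2, History=2, Music=2, Art=2, Geology=2. Each listed conflict is separated.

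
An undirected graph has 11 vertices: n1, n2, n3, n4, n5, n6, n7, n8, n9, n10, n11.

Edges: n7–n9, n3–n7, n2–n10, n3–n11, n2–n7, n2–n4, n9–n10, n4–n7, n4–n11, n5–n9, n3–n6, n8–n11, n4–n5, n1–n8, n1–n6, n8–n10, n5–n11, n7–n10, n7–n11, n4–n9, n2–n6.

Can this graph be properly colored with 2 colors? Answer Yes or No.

n2, n4, n7 form a triangle, so at least 3 colors are needed.
So 2 colors are not enough.

No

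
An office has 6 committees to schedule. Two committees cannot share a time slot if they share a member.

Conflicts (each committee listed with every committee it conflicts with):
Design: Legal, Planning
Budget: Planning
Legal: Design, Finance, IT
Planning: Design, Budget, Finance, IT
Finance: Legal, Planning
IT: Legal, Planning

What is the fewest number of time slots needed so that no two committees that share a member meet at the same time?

2

Planning and Finance conflict, so at least 2 time slots are needed.
2 time slots suffice: Design=2, Budget=2, Legal=1, Planning=1, Finance=2, IT=2. Each listed conflict is separated.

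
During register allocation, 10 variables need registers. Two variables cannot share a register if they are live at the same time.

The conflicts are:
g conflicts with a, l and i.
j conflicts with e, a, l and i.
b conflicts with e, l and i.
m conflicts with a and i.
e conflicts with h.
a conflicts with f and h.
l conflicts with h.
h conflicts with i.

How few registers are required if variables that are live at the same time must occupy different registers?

b and e conflict, so at least 2 registers are needed.
2 registers suffice: register 1 → {e, a, l, i}; register 2 → {g, j, b, m, f, h}. Every pair that conflicts lands in different registers.

2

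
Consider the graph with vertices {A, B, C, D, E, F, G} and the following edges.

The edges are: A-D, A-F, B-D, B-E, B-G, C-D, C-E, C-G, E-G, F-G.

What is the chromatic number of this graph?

C, E, G are pairwise adjacent, so at least 3 colors are needed.
3 colors suffice: color 1 → {D, G}; color 2 → {A, B, C}; color 3 → {E, F}. Every edge joins two different colors.

3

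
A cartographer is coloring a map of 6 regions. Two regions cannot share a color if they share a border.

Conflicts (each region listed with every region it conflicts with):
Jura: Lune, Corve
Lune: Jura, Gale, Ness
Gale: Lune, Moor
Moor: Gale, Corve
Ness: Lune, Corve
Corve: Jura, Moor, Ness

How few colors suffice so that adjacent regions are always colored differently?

The cycle Moor-Corve-Jura-Lune-Gale-Moor has odd length 5, so it cannot be 2-colored; at least 3 colors are needed.
3 colors suffice: color 1 → {Lune, Corve}; color 2 → {Jura, Gale, Ness}; color 3 → {Moor}. Each listed conflict is separated.

3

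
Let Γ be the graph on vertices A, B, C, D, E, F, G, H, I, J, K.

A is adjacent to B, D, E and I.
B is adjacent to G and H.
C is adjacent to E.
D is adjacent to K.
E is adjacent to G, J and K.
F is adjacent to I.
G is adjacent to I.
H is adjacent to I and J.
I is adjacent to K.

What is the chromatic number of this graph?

3

The cycle H-B-A-E-J-H has odd length 5, so it cannot be 2-colored; at least 3 colors are needed.
3 colors suffice: color 1 → {B, D, E, I}; color 2 → {A, C, F, G, H, K}; color 3 → {J}. Every edge joins two different colors.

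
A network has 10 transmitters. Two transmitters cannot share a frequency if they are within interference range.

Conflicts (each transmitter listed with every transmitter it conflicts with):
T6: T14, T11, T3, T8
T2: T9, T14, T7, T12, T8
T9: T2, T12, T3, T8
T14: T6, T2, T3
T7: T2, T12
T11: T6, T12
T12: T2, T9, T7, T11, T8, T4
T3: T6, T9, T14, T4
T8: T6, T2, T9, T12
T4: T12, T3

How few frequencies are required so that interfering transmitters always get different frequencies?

4

T2, T9, T12, T8 pairwise conflict, so at least 4 frequencies are needed.
Using 4 frequencies: T6=2, T2=2, T9=3, T14=3, T7=3, T11=3, T12=1, T3=1, T8=4, T4=2. Each listed conflict is separated.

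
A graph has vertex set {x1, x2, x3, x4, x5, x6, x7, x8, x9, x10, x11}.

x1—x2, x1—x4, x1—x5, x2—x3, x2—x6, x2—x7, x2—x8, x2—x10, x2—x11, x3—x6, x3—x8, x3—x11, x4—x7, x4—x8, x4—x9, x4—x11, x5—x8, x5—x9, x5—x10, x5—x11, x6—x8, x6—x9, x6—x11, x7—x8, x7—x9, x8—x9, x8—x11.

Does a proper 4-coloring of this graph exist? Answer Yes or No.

x2, x3, x6, x8, x11 form a clique, so at least 5 colors are needed.
So 4 colors are not enough.

No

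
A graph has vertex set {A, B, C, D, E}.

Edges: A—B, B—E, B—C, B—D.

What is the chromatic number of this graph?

B and E are adjacent, so at least 2 colors are needed.
2 colors suffice: color red → {B}; color blue → {A, C, D, E}. Every edge joins two different colors.

2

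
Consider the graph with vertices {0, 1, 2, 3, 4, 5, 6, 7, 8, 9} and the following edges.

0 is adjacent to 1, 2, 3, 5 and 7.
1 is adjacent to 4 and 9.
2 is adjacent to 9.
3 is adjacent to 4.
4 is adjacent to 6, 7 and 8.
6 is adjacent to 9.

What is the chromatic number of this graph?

0 and 7 are adjacent, so at least 2 colors are needed.
2 colors suffice: 0=a, 1=b, 2=b, 3=b, 4=a, 5=b, 6=b, 7=b, 8=b, 9=a. No two adjacent vertices share a color.

2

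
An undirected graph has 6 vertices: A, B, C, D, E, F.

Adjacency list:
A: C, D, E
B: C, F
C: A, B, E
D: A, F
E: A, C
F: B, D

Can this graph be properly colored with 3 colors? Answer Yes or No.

Yes

The chromatic number is 3. A, C, E form a triangle, so at least 3 colors are needed.
One proper 3-coloring: A=blue, B=blue, C=red, D=green, E=green, F=red.
That is already a proper 3-coloring.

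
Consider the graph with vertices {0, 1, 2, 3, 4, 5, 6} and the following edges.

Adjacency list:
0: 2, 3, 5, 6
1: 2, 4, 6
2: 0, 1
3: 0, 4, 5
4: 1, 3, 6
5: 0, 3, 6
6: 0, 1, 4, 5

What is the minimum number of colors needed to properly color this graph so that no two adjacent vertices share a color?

3

1, 4, 6 form a triangle, so at least 3 colors are needed.
One proper 3-coloring: 0=b, 1=c, 2=a, 3=a, 4=b, 5=c, 6=a. No two adjacent vertices share a color.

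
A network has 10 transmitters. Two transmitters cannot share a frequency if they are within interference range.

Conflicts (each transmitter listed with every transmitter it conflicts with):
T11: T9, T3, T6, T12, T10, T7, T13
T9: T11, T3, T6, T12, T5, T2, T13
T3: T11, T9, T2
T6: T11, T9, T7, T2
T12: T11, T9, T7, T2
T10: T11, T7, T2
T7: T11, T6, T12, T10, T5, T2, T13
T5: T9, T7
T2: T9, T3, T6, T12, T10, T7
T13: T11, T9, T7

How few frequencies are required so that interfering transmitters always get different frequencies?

3

T9, T6, T2 pairwise conflict, so at least 3 frequencies are needed.
Using 3 frequencies: T11=2, T9=1, T3=3, T6=3, T12=3, T10=3, T7=1, T5=2, T2=2, T13=3. Every pair that conflicts lands in different frequencies.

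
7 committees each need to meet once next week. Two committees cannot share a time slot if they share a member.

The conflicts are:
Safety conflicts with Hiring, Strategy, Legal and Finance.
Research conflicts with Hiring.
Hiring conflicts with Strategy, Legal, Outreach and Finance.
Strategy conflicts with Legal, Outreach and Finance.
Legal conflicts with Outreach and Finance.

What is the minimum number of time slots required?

5

Safety, Hiring, Strategy, Legal, Finance pairwise conflict, so at least 5 time slots are needed.
A valid assignment using 5 time slots: Safety=5, Research=2, Hiring=1, Strategy=3, Legal=2, Outreach=4, Finance=4. No two conflicting committees share a time slot.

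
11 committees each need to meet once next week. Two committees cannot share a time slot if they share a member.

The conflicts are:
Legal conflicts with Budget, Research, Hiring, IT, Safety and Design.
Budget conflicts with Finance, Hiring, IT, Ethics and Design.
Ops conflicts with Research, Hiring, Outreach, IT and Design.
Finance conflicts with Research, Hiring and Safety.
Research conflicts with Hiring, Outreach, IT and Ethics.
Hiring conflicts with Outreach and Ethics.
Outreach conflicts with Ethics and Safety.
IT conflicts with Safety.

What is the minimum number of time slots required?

Ops, Research, Hiring, Outreach are mutually in conflict, so at least 4 time slots are needed.
Using 4 time slots: Legal=3, Budget=2, Ops=3, Finance=3, Research=2, Hiring=1, Outreach=4, IT=1, Ethics=3, Safety=2, Design=1. Each listed conflict is separated.

4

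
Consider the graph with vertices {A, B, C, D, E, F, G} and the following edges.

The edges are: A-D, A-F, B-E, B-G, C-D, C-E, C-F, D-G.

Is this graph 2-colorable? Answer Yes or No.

The cycle E-C-D-G-B-E has odd length 5, so it cannot be 2-colored; at least 3 colors are needed.
So 2 colors are not enough.

No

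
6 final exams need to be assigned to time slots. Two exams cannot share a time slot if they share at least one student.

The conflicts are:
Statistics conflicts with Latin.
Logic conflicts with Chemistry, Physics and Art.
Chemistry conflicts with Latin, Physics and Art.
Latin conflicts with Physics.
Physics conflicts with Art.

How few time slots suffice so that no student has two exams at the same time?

4

Logic, Chemistry, Physics, Art pairwise conflict, so at least 4 time slots are needed.
Using 4 time slots: Statistics=1, Logic=3, Chemistry=2, Latin=3, Physics=1, Art=4. Every pair that conflicts lands in different time slots.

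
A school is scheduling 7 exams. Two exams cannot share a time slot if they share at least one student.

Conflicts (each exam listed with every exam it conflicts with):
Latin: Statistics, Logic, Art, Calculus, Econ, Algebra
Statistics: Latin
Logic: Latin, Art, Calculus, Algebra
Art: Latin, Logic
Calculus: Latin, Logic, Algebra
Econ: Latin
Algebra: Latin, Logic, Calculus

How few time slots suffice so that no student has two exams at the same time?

Latin, Logic, Calculus, Algebra pairwise conflict, so at least 4 time slots are needed.
4 time slots suffice: time slot 1 → {Latin}; time slot 2 → {Statistics, Logic, Econ}; time slot 3 → {Art, Calculus}; time slot 4 → {Algebra}. Each listed conflict is separated.

4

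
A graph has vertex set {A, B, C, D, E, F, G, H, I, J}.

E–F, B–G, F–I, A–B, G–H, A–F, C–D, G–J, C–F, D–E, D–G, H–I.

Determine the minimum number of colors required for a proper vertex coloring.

A and B are adjacent, so at least 2 colors are needed.
2 colors suffice: A=red, B=blue, C=red, D=blue, E=red, F=blue, G=red, H=blue, I=red, J=blue. Each edge has distinct colors on its endpoints.

2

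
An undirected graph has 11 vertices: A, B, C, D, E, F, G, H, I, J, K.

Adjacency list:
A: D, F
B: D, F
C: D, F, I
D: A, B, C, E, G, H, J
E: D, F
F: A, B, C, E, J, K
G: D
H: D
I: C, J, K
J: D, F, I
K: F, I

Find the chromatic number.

2

C and I are adjacent, so at least 2 colors are needed.
2 colors suffice: A=2, B=2, C=2, D=1, E=2, F=1, G=2, H=2, I=1, J=2, K=2. No two adjacent vertices share a color.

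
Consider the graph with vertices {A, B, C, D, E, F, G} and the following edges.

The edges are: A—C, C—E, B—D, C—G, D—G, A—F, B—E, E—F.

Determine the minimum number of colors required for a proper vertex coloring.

3

The cycle B-E-C-G-D-B has odd length 5, so it cannot be 2-colored; at least 3 colors are needed.
3 colors suffice: A=blue, B=green, C=red, D=red, E=blue, F=red, G=blue. Each edge has distinct colors on its endpoints.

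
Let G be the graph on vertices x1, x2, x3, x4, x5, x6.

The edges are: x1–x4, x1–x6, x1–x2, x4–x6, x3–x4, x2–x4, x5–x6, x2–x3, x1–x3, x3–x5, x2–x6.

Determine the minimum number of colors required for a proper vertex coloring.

x1, x2, x4, x6 are pairwise adjacent (a clique of size 4), so at least 4 colors are needed.
One proper 4-coloring: x1=4, x2=2, x3=1, x4=3, x5=2, x6=1. Every edge joins two different colors.

4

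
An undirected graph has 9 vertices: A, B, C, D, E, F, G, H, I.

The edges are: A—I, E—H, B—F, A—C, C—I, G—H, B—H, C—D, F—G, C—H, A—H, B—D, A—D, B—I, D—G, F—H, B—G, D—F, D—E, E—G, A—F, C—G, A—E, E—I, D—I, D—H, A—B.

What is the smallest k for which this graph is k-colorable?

5

A, B, D, F, H are mutually adjacent (a clique of size 5), so at least 5 colors are needed.
One proper 5-coloring: A=blue, B=yellow, C=yellow, D=red, E=yellow, F=purple, G=blue, H=green, I=green. No two adjacent vertices share a color.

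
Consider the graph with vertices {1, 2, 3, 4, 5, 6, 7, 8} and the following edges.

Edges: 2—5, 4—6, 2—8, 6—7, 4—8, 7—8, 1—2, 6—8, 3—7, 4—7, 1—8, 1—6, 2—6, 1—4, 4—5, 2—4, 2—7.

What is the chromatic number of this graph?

5

2, 4, 6, 7, 8 are mutually adjacent (a clique of size 5), so at least 5 colors are needed.
5 colors suffice: 1=e, 2=a, 3=a, 4=b, 5=c, 6=c, 7=e, 8=d. Each edge has distinct colors on its endpoints.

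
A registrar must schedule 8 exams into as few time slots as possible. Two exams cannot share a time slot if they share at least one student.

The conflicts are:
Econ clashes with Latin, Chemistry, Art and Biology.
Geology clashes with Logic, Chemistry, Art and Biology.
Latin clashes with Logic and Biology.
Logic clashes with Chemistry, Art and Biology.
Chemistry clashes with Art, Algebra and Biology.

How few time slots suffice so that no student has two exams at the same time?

Geology, Logic, Chemistry, Biology pairwise conflict, so at least 4 time slots are needed.
4 time slots suffice: Econ=3, Geology=4, Latin=1, Logic=3, Chemistry=1, Art=2, Algebra=2, Biology=2. No two conflicting exams share a time slot.

4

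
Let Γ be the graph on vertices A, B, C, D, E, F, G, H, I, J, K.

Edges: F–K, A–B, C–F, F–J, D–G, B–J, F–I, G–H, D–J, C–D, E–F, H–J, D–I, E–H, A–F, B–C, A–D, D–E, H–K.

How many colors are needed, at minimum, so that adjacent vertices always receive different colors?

2

H and K are adjacent, so at least 2 colors are needed.
2 colors suffice: A=blue, B=red, C=blue, D=red, E=blue, F=red, G=blue, H=red, I=blue, J=blue, K=blue. No two adjacent vertices share a color.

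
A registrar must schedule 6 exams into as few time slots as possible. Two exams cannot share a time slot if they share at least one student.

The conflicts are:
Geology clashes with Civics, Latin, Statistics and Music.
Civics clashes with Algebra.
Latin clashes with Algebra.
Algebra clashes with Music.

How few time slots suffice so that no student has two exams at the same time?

2

Civics and Algebra conflict, so at least 2 time slots are needed.
2 time slots suffice: time slot 1 → {Geology, Algebra}; time slot 2 → {Civics, Latin, Statistics, Music}. No two conflicting exams share a time slot.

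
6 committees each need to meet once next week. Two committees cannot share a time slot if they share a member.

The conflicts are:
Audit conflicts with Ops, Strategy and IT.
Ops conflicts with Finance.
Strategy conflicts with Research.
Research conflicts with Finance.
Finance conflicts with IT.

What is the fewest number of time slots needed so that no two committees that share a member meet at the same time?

3

The cycle Ops-Audit-Strategy-Research-Finance-Ops has odd length 5, so it cannot be 2-colored; at least 3 time slots are needed.
3 time slots suffice: time slot 1 → {Audit, Finance}; time slot 2 → {Ops, Strategy, IT}; time slot 3 → {Research}. Each listed conflict is separated.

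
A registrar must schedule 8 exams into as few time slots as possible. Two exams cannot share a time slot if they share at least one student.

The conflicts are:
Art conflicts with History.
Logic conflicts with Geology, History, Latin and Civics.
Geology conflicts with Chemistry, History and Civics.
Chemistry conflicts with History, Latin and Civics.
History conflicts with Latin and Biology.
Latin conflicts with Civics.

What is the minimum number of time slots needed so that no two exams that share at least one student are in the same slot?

Logic, Geology, History pairwise conflict, so at least 3 time slots are needed.
Using 3 time slots: Art=2, Logic=3, Geology=2, Chemistry=3, History=1, Latin=2, Civics=1, Biology=2. Every pair that conflicts lands in different time slots.

3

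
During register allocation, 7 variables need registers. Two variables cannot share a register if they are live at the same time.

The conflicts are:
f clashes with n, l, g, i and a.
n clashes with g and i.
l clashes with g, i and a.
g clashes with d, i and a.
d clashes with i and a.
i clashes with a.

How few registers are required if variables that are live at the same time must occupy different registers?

5

f, l, g, i, a pairwise conflict, so at least 5 registers are needed.
A valid assignment using 5 registers: f=3, n=4, l=5, g=1, d=3, i=2, a=4. No two conflicting variables share a register.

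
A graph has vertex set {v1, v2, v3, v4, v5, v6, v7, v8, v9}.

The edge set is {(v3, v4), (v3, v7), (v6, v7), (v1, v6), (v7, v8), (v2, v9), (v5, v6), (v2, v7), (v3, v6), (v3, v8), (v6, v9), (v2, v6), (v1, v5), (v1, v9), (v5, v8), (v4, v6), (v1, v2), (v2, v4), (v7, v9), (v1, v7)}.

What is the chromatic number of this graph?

5

v1, v2, v6, v7, v9 are pairwise adjacent (a clique of size 5), so at least 5 colors are needed.
5 colors suffice: v1=4, v2=3, v3=3, v4=2, v5=2, v6=1, v7=2, v8=1, v9=5. Each edge has distinct colors on its endpoints.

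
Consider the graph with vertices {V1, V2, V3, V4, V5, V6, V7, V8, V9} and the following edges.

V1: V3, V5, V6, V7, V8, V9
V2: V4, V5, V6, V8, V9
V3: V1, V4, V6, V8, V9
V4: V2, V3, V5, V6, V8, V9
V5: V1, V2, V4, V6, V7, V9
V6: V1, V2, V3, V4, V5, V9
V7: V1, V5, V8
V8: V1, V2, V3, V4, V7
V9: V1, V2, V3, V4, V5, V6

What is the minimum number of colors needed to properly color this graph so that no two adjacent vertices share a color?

5

V2, V4, V5, V6, V9 form a clique, so at least 5 colors are needed.
5 colors suffice: color R → {V1, V4}; color B → {V5, V8}; color G → {V6, V7}; color Y → {V9}; color P → {V2, V3}. Each edge has distinct colors on its endpoints.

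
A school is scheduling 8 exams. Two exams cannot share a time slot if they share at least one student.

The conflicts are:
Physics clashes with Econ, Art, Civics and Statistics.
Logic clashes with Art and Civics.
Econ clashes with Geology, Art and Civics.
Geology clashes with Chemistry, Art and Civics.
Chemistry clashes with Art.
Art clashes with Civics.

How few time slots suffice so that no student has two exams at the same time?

Physics, Econ, Art, Civics all conflict with each other, so at least 4 time slots are needed.
4 time slots suffice: time slot 1 → {Art, Statistics}; time slot 2 → {Chemistry, Civics}; time slot 3 → {Physics, Logic, Geology}; time slot 4 → {Econ}. Every pair that conflicts lands in different time slots.

4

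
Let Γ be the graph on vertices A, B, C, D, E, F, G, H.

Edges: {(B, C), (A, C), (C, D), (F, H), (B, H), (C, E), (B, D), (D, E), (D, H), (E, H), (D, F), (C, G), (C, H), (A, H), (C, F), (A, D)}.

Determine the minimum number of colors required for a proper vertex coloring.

C, D, E, H are pairwise adjacent (a clique of size 4), so at least 4 colors are needed.
4 colors suffice: color 1 → {C}; color 2 → {D, G}; color 3 → {H}; color 4 → {A, B, E, F}. Each edge has distinct colors on its endpoints.

4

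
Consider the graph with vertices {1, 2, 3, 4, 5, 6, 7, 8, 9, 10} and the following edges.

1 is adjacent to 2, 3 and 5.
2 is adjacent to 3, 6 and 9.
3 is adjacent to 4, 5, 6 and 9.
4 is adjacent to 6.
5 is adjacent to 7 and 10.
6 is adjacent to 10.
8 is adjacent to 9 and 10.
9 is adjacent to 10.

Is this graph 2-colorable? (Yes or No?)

1, 2, 3 are pairwise adjacent, so at least 3 colors are needed.
So 2 colors are not enough.

No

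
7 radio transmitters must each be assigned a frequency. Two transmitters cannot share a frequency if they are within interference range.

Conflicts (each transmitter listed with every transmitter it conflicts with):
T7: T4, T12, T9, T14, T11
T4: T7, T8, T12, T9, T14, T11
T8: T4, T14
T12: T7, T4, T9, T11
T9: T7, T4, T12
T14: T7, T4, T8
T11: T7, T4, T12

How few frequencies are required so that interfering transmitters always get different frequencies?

4

T7, T4, T12, T9 pairwise conflict, so at least 4 frequencies are needed.
4 frequencies suffice: frequency 1 → {T4}; frequency 2 → {T7, T8}; frequency 3 → {T12, T14}; frequency 4 → {T9, T11}. Every pair that conflicts lands in different frequencies.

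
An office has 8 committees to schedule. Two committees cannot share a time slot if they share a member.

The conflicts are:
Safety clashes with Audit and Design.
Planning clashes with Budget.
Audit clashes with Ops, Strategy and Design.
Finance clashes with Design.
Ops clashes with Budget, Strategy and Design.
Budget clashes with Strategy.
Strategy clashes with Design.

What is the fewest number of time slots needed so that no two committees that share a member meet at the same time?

Audit, Ops, Strategy, Design all conflict with each other, so at least 4 time slots are needed.
A valid assignment using 4 time slots: Safety=2, Planning=2, Audit=3, Finance=2, Ops=2, Budget=1, Strategy=4, Design=1. Each listed conflict is separated.

4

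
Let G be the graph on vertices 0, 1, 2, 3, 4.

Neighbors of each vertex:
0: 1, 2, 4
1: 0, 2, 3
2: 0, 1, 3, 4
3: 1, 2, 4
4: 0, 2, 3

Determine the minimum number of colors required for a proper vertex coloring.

3

0, 2, 4 are mutually adjacent, so at least 3 colors are needed.
3 colors suffice: color red → {2}; color blue → {0, 3}; color green → {1, 4}. Each edge has distinct colors on its endpoints.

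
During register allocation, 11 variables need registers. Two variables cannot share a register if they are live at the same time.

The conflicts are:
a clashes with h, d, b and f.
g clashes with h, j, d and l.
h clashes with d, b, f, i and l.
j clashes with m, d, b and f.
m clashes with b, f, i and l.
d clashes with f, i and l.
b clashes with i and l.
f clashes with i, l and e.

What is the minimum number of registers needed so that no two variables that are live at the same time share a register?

4

a, h, d, f all conflict with each other, so at least 4 registers are needed.
4 registers suffice: register 1 → {g, b, f}; register 2 → {h, j, e}; register 3 → {m, d}; register 4 → {a, i, l}. No two conflicting variables share a register.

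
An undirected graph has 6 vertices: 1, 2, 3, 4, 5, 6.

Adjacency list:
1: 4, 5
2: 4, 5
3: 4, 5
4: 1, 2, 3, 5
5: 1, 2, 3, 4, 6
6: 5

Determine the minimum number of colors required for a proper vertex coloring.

3

2, 4, 5 form a triangle, so at least 3 colors are needed.
3 colors suffice: color red → {5}; color blue → {4, 6}; color green → {1, 2, 3}. Each edge has distinct colors on its endpoints.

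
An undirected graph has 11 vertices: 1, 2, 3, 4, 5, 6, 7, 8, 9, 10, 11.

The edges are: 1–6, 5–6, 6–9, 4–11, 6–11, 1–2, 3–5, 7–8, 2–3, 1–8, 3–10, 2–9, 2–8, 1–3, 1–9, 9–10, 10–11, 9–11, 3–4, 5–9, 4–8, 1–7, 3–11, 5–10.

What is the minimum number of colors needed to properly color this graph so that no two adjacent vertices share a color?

1, 2, 9 are mutually adjacent, so at least 3 colors are needed.
A valid assignment using 3 colors: 1=red, 2=green, 3=blue, 4=green, 5=red, 6=green, 7=green, 8=blue, 9=blue, 10=green, 11=red. Each edge has distinct colors on its endpoints.

3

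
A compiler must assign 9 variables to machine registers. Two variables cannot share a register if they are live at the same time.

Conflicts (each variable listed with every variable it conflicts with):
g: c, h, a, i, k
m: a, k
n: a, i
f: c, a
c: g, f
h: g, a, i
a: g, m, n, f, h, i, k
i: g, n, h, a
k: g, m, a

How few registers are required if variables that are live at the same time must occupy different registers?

4

g, h, a, i are mutually in conflict, so at least 4 registers are needed.
4 registers suffice: register 1 → {c, a}; register 2 → {g, m, n, f}; register 3 → {i, k}; register 4 → {h}. Each listed conflict is separated.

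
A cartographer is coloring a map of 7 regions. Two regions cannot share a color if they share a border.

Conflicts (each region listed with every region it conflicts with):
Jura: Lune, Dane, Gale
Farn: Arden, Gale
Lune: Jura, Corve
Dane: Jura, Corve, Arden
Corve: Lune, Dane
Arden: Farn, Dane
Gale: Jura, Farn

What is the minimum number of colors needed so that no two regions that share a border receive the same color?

3

The cycle Dane-Jura-Gale-Farn-Arden-Dane has odd length 5, so it cannot be 2-colored; at least 3 colors are needed.
3 colors suffice: Jura=2, Farn=3, Lune=1, Dane=1, Corve=2, Arden=2, Gale=1. Each listed conflict is separated.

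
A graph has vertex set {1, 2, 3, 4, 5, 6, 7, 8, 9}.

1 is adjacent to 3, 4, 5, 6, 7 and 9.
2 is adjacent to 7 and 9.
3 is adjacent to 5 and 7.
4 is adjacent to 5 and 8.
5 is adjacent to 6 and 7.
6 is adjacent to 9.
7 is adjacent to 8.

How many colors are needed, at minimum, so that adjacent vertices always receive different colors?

4

1, 3, 5, 7 are mutually adjacent (a clique of size 4), so at least 4 colors are needed.
One proper 4-coloring: 1=a, 2=a, 3=d, 4=b, 5=c, 6=d, 7=b, 8=a, 9=b. No two adjacent vertices share a color.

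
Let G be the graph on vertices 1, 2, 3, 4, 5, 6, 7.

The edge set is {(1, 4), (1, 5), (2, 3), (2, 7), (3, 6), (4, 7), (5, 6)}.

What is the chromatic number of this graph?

3

The cycle 1-5-6-3-2-7-4-1 has odd length 7, so it cannot be 2-colored; at least 3 colors are needed.
One proper 3-coloring: 1=green, 2=blue, 3=red, 4=blue, 5=red, 6=blue, 7=red. Each edge has distinct colors on its endpoints.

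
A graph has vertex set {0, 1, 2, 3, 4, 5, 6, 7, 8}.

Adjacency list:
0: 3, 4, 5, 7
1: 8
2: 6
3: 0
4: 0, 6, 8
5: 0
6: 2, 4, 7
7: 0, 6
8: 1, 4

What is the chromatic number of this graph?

2

0 and 5 are adjacent, so at least 2 colors are needed.
2 colors suffice: color red → {0, 6, 8}; color blue → {1, 2, 3, 4, 5, 7}. No two adjacent vertices share a color.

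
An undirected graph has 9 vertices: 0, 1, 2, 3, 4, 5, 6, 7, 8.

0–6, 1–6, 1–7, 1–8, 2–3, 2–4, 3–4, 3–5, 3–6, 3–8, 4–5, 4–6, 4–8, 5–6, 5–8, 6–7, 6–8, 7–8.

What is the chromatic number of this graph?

5

3, 4, 5, 6, 8 form a clique, so at least 5 colors are needed.
A valid assignment using 5 colors: 0=b, 1=d, 2=a, 3=c, 4=d, 5=e, 6=a, 7=c, 8=b. Every edge joins two different colors.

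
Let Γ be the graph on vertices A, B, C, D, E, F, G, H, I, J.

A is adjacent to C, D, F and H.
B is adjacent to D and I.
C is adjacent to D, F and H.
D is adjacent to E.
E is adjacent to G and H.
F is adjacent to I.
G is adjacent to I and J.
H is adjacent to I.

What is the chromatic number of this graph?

3

A, C, F are pairwise adjacent, so at least 3 colors are needed.
3 colors suffice: color 1 → {C, E, I, J}; color 2 → {A, B, G}; color 3 → {D, F, H}. Each edge has distinct colors on its endpoints.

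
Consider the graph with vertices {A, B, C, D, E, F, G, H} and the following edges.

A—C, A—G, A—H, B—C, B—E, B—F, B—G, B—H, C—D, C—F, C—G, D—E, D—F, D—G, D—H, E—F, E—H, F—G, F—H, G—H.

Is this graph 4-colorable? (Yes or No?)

Yes

The chromatic number is 4. D, E, F, H are mutually adjacent (a clique of size 4), so at least 4 colors are needed.
4 colors suffice: color 1 → {A, F}; color 2 → {C, H}; color 3 → {E, G}; color 4 → {B, D}.
That is already a proper 4-coloring.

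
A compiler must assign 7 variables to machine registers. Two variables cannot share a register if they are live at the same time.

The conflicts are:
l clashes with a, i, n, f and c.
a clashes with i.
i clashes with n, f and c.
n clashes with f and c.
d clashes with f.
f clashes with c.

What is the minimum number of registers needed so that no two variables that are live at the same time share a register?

l, i, n, f, c pairwise conflict, so at least 5 registers are needed.
A valid assignment using 5 registers: l=1, a=2, i=3, n=4, d=1, f=2, c=5. Every pair that conflicts lands in different registers.

5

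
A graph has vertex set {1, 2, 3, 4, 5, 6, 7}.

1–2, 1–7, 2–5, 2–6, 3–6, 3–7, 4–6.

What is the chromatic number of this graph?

The cycle 7-3-6-2-1-7 has odd length 5, so it cannot be 2-colored; at least 3 colors are needed.
A valid assignment using 3 colors: 1=a, 2=b, 3=c, 4=b, 5=a, 6=a, 7=b. Every edge joins two different colors.

3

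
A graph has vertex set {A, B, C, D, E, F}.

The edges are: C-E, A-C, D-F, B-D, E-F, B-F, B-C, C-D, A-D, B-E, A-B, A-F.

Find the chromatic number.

A, B, D, F form a clique, so at least 4 colors are needed.
4 colors suffice: color 1 → {B}; color 2 → {C, F}; color 3 → {A, E}; color 4 → {D}. Every edge joins two different colors.

4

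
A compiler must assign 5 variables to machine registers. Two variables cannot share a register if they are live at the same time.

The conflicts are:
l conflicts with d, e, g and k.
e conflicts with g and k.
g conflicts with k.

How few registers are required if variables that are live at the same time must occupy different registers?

4

l, e, g, k all conflict with each other, so at least 4 registers are needed.
4 registers suffice: register 1 → {l}; register 2 → {d, e}; register 3 → {g}; register 4 → {k}. Every pair that conflicts lands in different registers.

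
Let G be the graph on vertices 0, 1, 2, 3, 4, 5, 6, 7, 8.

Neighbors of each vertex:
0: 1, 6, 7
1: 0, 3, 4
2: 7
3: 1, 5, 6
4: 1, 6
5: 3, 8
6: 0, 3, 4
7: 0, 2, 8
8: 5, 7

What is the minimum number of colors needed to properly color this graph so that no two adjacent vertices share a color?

0 and 7 are adjacent, so at least 2 colors are needed.
2 colors suffice: 0=a, 1=b, 2=a, 3=a, 4=a, 5=b, 6=b, 7=b, 8=a. No two adjacent vertices share a color.

2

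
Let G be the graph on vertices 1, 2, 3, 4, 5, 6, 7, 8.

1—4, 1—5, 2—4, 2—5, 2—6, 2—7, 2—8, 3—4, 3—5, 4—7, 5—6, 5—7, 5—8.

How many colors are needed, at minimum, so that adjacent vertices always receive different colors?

3

2, 5, 7 are mutually adjacent, so at least 3 colors are needed.
3 colors suffice: color a → {4, 5}; color b → {1, 2, 3}; color c → {6, 7, 8}. Each edge has distinct colors on its endpoints.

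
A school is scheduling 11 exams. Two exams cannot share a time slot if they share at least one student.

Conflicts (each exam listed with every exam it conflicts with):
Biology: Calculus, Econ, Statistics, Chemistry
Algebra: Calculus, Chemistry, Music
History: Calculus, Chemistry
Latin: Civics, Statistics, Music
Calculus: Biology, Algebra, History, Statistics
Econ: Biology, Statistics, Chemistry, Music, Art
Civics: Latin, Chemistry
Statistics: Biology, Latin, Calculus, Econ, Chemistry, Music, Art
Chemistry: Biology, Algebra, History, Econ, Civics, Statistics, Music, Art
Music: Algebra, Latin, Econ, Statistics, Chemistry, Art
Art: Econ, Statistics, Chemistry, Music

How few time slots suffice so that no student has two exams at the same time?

Econ, Statistics, Chemistry, Music, Art are mutually in conflict, so at least 5 time slots are needed.
Using 5 time slots: Biology=3, Algebra=2, History=2, Latin=1, Calculus=1, Econ=4, Civics=2, Statistics=2, Chemistry=1, Music=3, Art=5. No two conflicting exams share a time slot.

5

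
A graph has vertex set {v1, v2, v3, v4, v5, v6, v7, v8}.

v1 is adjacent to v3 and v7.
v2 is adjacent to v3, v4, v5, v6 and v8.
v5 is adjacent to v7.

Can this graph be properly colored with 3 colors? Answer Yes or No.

Yes

The chromatic number is 3. The cycle v7-v5-v2-v3-v1-v7 has odd length 5, so it cannot be 2-colored; at least 3 colors are needed.
3 colors suffice: v1=green, v2=red, v3=blue, v4=blue, v5=blue, v6=blue, v7=red, v8=blue.
That is already a proper 3-coloring.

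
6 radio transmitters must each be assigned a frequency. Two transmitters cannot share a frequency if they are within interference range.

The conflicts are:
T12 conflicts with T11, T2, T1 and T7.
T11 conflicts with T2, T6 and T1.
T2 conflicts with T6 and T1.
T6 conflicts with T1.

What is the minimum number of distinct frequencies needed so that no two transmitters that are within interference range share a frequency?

4

T12, T11, T2, T1 all conflict with each other, so at least 4 frequencies are needed.
Using 4 frequencies: T12=1, T11=2, T2=3, T6=1, T1=4, T7=2. Every pair that conflicts lands in different frequencies.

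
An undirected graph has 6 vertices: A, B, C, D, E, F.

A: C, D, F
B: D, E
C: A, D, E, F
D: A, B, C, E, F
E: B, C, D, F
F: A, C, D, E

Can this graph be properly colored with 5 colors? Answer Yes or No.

The chromatic number is 4. A, C, D, F form a clique, so at least 4 colors are needed.
4 colors suffice: color 1 → {D}; color 2 → {A, E}; color 3 → {B, F}; color 4 → {C}.
Since 5 ≥ 4, a proper 5-coloring certainly exists.

Yes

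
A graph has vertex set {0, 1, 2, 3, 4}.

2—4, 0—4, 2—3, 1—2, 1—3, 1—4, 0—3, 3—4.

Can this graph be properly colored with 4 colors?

Yes

The chromatic number is 4. 1, 2, 3, 4 form a clique, so at least 4 colors are needed.
4 colors suffice: color red → {4}; color blue → {3}; color green → {0, 1}; color yellow → {2}.
That is already a proper 4-coloring.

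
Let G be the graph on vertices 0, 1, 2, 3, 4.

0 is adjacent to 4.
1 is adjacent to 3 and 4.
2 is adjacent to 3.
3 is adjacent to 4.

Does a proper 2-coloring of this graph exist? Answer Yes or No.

1, 3, 4 are mutually adjacent, so at least 3 colors are needed.
So 2 colors are not enough.

No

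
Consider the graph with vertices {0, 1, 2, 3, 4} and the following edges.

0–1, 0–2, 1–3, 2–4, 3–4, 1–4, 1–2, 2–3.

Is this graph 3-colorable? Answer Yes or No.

1, 2, 3, 4 form a clique, so at least 4 colors are needed.
So 3 colors are not enough.

No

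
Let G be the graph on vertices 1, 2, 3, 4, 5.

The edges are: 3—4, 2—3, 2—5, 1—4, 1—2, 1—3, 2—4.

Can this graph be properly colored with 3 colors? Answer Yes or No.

No

1, 2, 3, 4 form a clique, so at least 4 colors are needed.
So 3 colors are not enough.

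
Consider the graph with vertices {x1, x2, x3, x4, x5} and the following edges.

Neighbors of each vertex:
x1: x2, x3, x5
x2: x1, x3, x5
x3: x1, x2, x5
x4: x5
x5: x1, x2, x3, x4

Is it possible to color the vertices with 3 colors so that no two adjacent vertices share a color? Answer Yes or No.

No

x1, x2, x3, x5 are pairwise adjacent (a clique of size 4), so at least 4 colors are needed.
So 3 colors are not enough.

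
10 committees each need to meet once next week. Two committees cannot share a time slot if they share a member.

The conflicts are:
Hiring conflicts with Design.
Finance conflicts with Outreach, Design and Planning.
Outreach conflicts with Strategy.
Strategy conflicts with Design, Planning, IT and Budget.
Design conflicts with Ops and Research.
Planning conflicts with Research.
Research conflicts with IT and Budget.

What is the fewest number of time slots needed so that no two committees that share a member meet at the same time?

Hiring and Design conflict, so at least 2 time slots are needed.
2 time slots suffice: time slot 1 → {Outreach, Design, Planning, IT, Budget}; time slot 2 → {Hiring, Finance, Strategy, Ops, Research}. Every pair that conflicts lands in different time slots.

2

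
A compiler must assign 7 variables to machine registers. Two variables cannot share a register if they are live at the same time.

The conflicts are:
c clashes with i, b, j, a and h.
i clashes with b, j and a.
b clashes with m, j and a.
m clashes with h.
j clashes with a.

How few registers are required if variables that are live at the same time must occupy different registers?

c, i, b, j, a all conflict with each other, so at least 5 registers are needed.
A valid assignment using 5 registers: c=1, i=4, b=2, m=1, j=5, a=3, h=2. Every pair that conflicts lands in different registers.

5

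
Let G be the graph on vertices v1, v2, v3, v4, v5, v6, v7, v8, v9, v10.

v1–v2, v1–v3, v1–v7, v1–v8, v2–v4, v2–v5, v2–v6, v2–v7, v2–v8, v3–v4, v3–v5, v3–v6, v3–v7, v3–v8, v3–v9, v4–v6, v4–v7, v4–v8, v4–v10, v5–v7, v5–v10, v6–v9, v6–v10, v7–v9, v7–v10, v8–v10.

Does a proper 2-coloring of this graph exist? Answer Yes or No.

No

v1, v3, v7 form a triangle, so at least 3 colors are needed.
So 2 colors are not enough.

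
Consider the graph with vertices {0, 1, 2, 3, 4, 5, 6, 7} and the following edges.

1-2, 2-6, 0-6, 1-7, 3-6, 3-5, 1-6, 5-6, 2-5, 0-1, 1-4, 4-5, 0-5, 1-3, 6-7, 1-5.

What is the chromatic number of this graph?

1, 2, 5, 6 form a clique, so at least 4 colors are needed.
4 colors suffice: color red → {1}; color blue → {4, 6}; color green → {5, 7}; color yellow → {0, 2, 3}. No two adjacent vertices share a color.

4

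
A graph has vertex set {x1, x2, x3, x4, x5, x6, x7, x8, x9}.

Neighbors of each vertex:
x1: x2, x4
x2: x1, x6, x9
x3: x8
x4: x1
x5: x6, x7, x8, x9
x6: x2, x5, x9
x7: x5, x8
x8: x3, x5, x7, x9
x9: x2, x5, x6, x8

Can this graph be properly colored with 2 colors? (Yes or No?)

No

x5, x6, x9 are pairwise adjacent, so at least 3 colors are needed.
So 2 colors are not enough.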